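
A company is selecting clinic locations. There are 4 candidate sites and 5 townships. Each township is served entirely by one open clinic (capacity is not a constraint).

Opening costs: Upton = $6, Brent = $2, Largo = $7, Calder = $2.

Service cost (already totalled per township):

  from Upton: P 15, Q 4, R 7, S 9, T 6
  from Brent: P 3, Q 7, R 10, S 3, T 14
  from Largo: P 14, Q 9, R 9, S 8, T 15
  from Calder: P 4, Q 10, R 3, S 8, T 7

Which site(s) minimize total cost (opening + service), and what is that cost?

For any fixed open set, each township goes to its cheapest open site; total = fixed + service.
{Brent, Calder}: P→Brent 3, Q→Brent 7, R→Calder 3, S→Brent 3, T→Calder 7. Service 23; fixed 4; total 27.
{Upton, Brent, Calder}: P→Brent 3, Q→Upton 4, R→Calder 3, S→Brent 3, T→Upton 6. Service 19; fixed 10; total 29.
{Upton, Brent}: service 23 + fixed 8 = 31
{Upton, Brent, Largo, Calder}: service 19 + fixed 17 = 36
No other subset beats 27.

Open Brent and Calder; minimum total cost 27.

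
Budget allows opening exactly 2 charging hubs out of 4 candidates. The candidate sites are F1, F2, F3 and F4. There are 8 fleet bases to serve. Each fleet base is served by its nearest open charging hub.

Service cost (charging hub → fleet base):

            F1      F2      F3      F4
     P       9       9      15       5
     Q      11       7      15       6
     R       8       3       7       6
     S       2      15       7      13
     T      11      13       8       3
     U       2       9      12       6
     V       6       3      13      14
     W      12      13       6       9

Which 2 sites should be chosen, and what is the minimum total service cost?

With exactly 2 open, each fleet base uses its cheapest among the chosen.
{F1, F4}: P→F4 5, Q→F4 6, R→F4 6, S→F1 2, T→F4 3, U→F1 2, V→F1 6, W→F4 9. Service cost 39.
{F2, F4}: service cost 48
{F1, F2}: service cost 49
Among all 6 size-2 choices, {F1, F4} is lowest.

Choose F1 and F4; total service cost 39.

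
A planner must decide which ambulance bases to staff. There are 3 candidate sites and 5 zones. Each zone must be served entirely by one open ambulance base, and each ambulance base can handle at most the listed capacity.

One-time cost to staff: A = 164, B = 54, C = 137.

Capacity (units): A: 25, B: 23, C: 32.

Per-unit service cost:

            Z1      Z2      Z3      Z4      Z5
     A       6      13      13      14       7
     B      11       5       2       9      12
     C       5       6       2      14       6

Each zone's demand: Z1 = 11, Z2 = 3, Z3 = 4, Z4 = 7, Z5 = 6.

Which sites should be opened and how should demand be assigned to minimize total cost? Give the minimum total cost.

Open {C}: Z1→C 5·11=55, Z2→C 6·3=18, Z3→C 2·4=8, Z4→C 14·7=98, Z5→C 6·6=36.
Loads: C carries 31/32. Service 215; fixed 137; total 352.
Next best feasible plan costs 368.

Minimum total cost: 352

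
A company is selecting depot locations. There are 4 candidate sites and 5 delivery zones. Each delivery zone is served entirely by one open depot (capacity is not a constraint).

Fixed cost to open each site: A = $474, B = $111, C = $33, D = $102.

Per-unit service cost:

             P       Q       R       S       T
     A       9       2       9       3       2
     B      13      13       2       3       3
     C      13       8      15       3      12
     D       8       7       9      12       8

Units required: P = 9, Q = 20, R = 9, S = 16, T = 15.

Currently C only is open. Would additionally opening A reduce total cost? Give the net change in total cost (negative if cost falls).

No — net change +114 (cost rises by 114).

Current service cost with {C}: 640.
Adding A: each delivery zone re-picks its cheapest; new service cost 280, saving 360.
Extra fixed cost: 474. Net change = 474 − 360 = 114.
(Totals: 673 → 787.)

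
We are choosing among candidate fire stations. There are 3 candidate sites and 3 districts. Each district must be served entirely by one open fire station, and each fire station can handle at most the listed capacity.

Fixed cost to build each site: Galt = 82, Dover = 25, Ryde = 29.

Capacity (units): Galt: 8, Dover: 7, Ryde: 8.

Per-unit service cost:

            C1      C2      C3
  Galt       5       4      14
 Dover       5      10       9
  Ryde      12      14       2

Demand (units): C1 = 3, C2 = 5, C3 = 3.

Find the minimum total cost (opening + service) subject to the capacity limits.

Minimum total cost: 145

Open {Dover, Ryde}: C1→Dover 5·3=15, C2→Ryde 14·5=70, C3→Ryde 2·3=6.
Loads: Dover carries 3/7, Ryde carries 8/8. Service 91; fixed 54; total 145.
Next best feasible plan costs 146.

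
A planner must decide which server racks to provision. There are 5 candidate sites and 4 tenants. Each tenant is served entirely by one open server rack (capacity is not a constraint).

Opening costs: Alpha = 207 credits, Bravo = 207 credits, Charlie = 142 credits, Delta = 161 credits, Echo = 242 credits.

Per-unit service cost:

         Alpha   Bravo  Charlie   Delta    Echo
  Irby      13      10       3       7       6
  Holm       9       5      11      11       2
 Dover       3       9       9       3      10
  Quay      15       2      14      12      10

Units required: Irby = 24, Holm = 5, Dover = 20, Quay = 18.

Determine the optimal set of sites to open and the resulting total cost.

For any fixed open set, each tenant goes to its cheapest open site; total = fixed + service.
{Bravo, Delta}: Irby→Delta 7·24=168, Holm→Bravo 5·5=25, Dover→Delta 3·20=60, Quay→Bravo 2·18=36. Service 289; fixed 368; total 657.
{Delta}: service 499 + fixed 161 = 660
{Bravo, Charlie}: service 313 + fixed 349 = 662
{Alpha, Bravo, Charlie, Delta, Echo}: Irby→Charlie 3·24=72, Holm→Echo 2·5=10, Dover→Alpha 3·20=60, Quay→Bravo 2·18=36. Service 178; fixed 959; total 1137.
No other subset beats 657.

Open Bravo and Delta; minimum total cost 657.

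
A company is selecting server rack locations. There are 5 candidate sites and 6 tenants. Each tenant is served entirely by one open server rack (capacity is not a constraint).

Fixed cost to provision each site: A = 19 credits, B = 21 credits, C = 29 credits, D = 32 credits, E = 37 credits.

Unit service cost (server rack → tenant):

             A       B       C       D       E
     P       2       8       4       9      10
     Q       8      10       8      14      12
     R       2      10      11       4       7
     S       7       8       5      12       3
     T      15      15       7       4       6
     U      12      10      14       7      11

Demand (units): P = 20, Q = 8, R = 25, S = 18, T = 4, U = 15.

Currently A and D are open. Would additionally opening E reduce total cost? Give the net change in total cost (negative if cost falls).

Current service cost with {A, D}: 401.
Adding E: each tenant re-picks its cheapest; new service cost 329, saving 72.
Extra fixed cost: 37. Net change = 37 − 72 = -35.
(Totals: 452 → 417.)

Yes — net change −35 (cost falls by 35).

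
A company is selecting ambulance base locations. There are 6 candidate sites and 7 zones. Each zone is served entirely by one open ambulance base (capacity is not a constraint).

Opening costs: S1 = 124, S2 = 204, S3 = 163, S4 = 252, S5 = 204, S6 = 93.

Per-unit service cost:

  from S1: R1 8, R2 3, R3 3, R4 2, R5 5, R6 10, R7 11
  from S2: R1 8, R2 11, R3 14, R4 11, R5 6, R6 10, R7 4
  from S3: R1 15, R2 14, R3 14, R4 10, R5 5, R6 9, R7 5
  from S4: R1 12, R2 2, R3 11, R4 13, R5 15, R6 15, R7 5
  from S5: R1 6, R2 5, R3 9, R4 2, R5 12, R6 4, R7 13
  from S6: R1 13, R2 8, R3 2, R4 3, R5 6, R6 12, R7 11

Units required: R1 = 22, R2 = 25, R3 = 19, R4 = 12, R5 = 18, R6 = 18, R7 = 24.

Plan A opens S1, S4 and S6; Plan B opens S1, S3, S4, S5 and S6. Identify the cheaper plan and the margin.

Plan A is cheaper by 215.

Plan A: {S1, S4, S6}: R1→S1 8·22=176, R2→S4 2·25=50, R3→S6 2·19=38, R4→S1 2·12=24, R5→S1 5·18=90, R6→S1 10·18=180, R7→S4 5·24=120. Service 678; fixed 469; total 1147.
Plan B: {S1, S3, S4, S5, S6}: R1→S5 6·22=132, R2→S4 2·25=50, R3→S6 2·19=38, R4→S1 2·12=24, R5→S1 5·18=90, R6→S5 4·18=72, R7→S3 5·24=120. Service 526; fixed 836; total 1362.
Difference: |1147 − 1362| = 215.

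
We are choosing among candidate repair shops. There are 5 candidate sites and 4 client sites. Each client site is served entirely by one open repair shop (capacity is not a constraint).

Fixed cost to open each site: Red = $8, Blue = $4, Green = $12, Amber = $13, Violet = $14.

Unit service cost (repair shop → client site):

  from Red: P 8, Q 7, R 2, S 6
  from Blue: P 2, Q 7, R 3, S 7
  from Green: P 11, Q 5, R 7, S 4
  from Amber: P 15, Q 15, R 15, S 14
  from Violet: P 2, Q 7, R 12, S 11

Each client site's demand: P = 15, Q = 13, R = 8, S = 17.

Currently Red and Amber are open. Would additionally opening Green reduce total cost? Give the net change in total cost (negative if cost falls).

Current service cost with {Red, Amber}: 329.
Adding Green: each client site re-picks its cheapest; new service cost 269, saving 60.
Extra fixed cost: 12. Net change = 12 − 60 = -48.
(Totals: 350 → 302.)

Yes — net change −48 (cost falls by 48).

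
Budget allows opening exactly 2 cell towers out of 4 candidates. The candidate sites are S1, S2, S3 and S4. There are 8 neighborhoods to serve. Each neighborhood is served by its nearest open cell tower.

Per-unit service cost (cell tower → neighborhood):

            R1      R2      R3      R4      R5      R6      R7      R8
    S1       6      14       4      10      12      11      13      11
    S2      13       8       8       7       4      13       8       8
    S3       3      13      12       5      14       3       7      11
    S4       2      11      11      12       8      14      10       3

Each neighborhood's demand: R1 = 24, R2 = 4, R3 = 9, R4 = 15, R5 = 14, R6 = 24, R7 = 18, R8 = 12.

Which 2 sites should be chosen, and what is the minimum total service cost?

Choose S2 and S3; total service cost 601.

With exactly 2 open, each neighborhood uses its cheapest among the chosen.
{S2, S3}: R1→S3 3·24=72, R2→S2 8·4=32, R3→S2 8·9=72, R4→S3 5·15=75, R5→S2 4·14=56, R6→S3 3·24=72, R7→S3 7·18=126, R8→S2 8·12=96. Service cost 601.
{S3, S4}: service cost 612
{S1, S3}: service cost 733
Among all 6 size-2 choices, {S2, S3} is lowest.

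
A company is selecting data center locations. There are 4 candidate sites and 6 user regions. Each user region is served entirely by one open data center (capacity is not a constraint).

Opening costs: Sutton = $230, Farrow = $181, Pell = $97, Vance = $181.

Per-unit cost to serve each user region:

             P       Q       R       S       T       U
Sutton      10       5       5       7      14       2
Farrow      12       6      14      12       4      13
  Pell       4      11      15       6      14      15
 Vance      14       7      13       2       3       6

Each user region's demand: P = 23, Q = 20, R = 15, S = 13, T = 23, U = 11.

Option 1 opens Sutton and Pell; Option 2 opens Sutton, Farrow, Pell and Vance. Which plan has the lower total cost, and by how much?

Option 1: {Sutton, Pell}: P→Pell 4·23=92, Q→Sutton 5·20=100, R→Sutton 5·15=75, S→Pell 6·13=78, T→Sutton 14·23=322, U→Sutton 2·11=22. Service 689; fixed 327; total 1016.
Option 2: {Sutton, Farrow, Pell, Vance}: P→Pell 4·23=92, Q→Sutton 5·20=100, R→Sutton 5·15=75, S→Vance 2·13=26, T→Vance 3·23=69, U→Sutton 2·11=22. Service 384; fixed 689; total 1073.
Difference: |1016 − 1073| = 57.

Option 1 is cheaper by 57.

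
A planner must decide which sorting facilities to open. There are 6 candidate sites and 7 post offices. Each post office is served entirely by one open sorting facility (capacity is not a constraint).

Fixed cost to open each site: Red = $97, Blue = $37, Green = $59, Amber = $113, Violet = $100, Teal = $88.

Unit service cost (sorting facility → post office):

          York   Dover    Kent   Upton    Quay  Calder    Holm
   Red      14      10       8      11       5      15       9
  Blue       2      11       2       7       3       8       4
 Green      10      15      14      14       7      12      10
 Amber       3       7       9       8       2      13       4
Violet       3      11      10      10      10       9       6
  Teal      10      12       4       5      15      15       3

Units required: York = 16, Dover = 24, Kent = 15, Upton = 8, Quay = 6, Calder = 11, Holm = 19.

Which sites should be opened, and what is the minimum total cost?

For any fixed open set, each post office goes to its cheapest open site; total = fixed + service.
{Blue}: York→Blue 2·16=32, Dover→Blue 11·24=264, Kent→Blue 2·15=30, Upton→Blue 7·8=56, Quay→Blue 3·6=18, Calder→Blue 8·11=88, Holm→Blue 4·19=76. Service 564; fixed 37; total 601.
{Blue, Amber}: York→Blue 2·16=32, Dover→Amber 7·24=168, Kent→Blue 2·15=30, Upton→Blue 7·8=56, Quay→Amber 2·6=12, Calder→Blue 8·11=88, Holm→Blue 4·19=76. Service 462; fixed 150; total 612.
{Blue, Teal}: York→Blue 2·16=32, Dover→Blue 11·24=264, Kent→Blue 2·15=30, Upton→Teal 5·8=40, Quay→Blue 3·6=18, Calder→Blue 8·11=88, Holm→Teal 3·19=57. Service 529; fixed 125; total 654.
{Red, Blue, Green, Amber, Violet, Teal}: service 427 + fixed 494 = 921
No other subset beats 601.

Open Blue only; minimum total cost 601.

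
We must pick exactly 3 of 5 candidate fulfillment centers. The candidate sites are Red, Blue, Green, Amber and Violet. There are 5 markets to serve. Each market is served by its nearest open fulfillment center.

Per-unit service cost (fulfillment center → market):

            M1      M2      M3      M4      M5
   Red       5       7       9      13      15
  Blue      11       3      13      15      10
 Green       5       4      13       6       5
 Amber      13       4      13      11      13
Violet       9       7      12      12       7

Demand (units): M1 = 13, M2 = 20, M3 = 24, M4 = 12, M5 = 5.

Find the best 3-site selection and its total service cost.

With exactly 3 open, each market uses its cheapest among the chosen.
{Red, Blue, Green}: M1→Red 5·13=65, M2→Blue 3·20=60, M3→Red 9·24=216, M4→Green 6·12=72, M5→Green 5·5=25. Service cost 438.
{Red, Green, Amber}: service cost 458
{Red, Green, Violet}: service cost 458
Among all 10 size-3 choices, {Red, Blue, Green} is lowest.

Choose Red, Blue and Green; total service cost 438.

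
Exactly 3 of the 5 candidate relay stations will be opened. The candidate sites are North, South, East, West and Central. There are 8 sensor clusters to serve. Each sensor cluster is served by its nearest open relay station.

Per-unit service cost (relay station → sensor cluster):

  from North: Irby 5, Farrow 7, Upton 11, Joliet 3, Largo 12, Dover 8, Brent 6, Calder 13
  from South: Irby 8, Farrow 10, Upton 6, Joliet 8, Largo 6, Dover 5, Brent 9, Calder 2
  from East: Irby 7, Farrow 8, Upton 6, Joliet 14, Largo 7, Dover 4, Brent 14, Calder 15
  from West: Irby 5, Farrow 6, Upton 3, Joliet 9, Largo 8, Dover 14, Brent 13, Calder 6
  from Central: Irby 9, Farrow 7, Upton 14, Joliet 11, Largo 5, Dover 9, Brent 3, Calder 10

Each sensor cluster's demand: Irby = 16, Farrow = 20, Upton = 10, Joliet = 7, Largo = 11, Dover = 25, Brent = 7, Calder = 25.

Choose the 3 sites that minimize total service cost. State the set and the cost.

Choose North, South and West; total service cost 534.

With exactly 3 open, each sensor cluster uses its cheapest among the chosen.
{North, South, West}: Irby→North 5·16=80, Farrow→West 6·20=120, Upton→West 3·10=30, Joliet→North 3·7=21, Largo→South 6·11=66, Dover→South 5·25=125, Brent→North 6·7=42, Calder→South 2·25=50. Service cost 534.
{South, West, Central}: service cost 537
{North, South, Central}: service cost 552
Among all 10 size-3 choices, {North, South, West} is lowest.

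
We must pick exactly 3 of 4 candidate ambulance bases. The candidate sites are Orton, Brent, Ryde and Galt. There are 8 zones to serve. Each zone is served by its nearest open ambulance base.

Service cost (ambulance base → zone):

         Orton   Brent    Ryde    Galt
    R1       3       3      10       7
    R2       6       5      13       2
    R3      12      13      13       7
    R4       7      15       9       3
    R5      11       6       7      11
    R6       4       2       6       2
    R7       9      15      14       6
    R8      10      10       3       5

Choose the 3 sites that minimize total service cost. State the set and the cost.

Choose Brent, Ryde and Galt; total service cost 32.

With exactly 3 open, each zone uses its cheapest among the chosen.
{Brent, Ryde, Galt}: R1→Brent 3, R2→Galt 2, R3→Galt 7, R4→Galt 3, R5→Brent 6, R6→Brent 2, R7→Galt 6, R8→Ryde 3. Service cost 32.
{Orton, Ryde, Galt}: service cost 33
{Orton, Brent, Galt}: service cost 34
Among all 4 size-3 choices, {Brent, Ryde, Galt} is lowest.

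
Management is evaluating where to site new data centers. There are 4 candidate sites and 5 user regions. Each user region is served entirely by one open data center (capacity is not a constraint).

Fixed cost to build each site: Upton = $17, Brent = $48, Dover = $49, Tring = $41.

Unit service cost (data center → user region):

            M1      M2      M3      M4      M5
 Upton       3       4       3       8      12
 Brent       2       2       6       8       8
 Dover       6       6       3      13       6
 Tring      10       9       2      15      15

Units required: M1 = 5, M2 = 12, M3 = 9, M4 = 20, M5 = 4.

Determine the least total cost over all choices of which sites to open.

Minimum total cost: 315

For any fixed open set, each user region goes to its cheapest open site; total = fixed + service.
{Upton}: M1→Upton 3·5=15, M2→Upton 4·12=48, M3→Upton 3·9=27, M4→Upton 8·20=160, M5→Upton 12·4=48. Service 298; fixed 17; total 315.
{Upton, Brent}: service 253 + fixed 65 = 318
{Brent}: service 280 + fixed 48 = 328
{Upton, Brent, Dover, Tring}: service 236 + fixed 155 = 391
(All 15 nonempty subsets were checked; Upton only is lowest.)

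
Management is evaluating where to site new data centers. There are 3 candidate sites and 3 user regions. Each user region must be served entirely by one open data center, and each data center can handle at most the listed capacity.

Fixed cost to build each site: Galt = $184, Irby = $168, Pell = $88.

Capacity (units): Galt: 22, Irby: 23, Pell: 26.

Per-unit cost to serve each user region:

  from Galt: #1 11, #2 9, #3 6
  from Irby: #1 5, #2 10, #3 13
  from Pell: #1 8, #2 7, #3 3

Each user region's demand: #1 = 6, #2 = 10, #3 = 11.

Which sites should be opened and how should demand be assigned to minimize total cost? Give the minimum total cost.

Open {Irby, Pell}: #1→Irby 5·6=30, #2→Pell 7·10=70, #3→Pell 3·11=33.
Loads: Irby carries 6/23, Pell carries 21/26. Service 133; fixed 256; total 389.
Next best feasible plan costs 419.

Minimum total cost: 389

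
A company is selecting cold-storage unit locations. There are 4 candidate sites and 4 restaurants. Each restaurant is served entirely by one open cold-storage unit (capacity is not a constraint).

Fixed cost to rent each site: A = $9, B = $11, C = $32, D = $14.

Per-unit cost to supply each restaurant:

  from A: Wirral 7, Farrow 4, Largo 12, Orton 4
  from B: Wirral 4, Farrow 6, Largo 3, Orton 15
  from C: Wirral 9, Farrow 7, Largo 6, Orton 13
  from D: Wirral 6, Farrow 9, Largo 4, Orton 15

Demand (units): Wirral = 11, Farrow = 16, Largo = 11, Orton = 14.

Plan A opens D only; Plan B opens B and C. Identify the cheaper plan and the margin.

Plan B is cheaper by 80.

Plan A: {D}: Wirral→D 6·11=66, Farrow→D 9·16=144, Largo→D 4·11=44, Orton→D 15·14=210. Service 464; fixed 14; total 478.
Plan B: {B, C}: Wirral→B 4·11=44, Farrow→B 6·16=96, Largo→B 3·11=33, Orton→C 13·14=182. Service 355; fixed 43; total 398.
Difference: |478 − 398| = 80.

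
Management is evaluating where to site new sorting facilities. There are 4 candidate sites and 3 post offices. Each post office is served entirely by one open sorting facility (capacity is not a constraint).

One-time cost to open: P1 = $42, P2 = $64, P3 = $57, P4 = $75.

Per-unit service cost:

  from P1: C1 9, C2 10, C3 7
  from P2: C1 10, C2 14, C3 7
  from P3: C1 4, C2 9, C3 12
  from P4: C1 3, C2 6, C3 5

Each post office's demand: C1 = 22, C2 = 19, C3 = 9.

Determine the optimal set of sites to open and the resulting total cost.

Open P4 only; minimum total cost 300.

For any fixed open set, each post office goes to its cheapest open site; total = fixed + service.
{P4}: C1→P4 3·22=66, C2→P4 6·19=114, C3→P4 5·9=45. Service 225; fixed 75; total 300.
{P1, P4}: C1→P4 3·22=66, C2→P4 6·19=114, C3→P4 5·9=45. Service 225; fixed 117; total 342.
{P3, P4}: C1→P4 3·22=66, C2→P4 6·19=114, C3→P4 5·9=45. Service 225; fixed 132; total 357.
{P1, P2, P3, P4}: service 225 + fixed 238 = 463
No other subset beats 300.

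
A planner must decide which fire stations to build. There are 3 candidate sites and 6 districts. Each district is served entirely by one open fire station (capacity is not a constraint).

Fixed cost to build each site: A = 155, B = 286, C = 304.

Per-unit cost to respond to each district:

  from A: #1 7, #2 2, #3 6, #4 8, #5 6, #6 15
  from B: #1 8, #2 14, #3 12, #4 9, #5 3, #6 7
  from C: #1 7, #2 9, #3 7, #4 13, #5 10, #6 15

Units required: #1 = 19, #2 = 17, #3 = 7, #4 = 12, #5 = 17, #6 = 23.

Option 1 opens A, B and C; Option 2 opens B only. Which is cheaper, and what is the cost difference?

Option 2 is cheaper by 182.

Option 1: {A, B, C}: #1→A 7·19=133, #2→A 2·17=34, #3→A 6·7=42, #4→A 8·12=96, #5→B 3·17=51, #6→B 7·23=161. Service 517; fixed 745; total 1262.
Option 2: {B}: #1→B 8·19=152, #2→B 14·17=238, #3→B 12·7=84, #4→B 9·12=108, #5→B 3·17=51, #6→B 7·23=161. Service 794; fixed 286; total 1080.
Difference: |1262 − 1080| = 182.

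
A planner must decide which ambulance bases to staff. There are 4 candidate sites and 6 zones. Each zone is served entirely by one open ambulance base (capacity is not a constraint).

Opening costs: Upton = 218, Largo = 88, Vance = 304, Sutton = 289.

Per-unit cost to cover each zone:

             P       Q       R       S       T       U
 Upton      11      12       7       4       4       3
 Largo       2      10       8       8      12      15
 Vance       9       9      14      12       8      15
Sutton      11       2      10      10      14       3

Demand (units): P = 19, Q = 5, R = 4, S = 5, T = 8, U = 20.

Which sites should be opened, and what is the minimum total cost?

For any fixed open set, each zone goes to its cheapest open site; total = fixed + service.
{Upton, Largo}: P→Largo 2·19=38, Q→Largo 10·5=50, R→Upton 7·4=28, S→Upton 4·5=20, T→Upton 4·8=32, U→Upton 3·20=60. Service 228; fixed 306; total 534.
{Upton}: P→Upton 11·19=209, Q→Upton 12·5=60, R→Upton 7·4=28, S→Upton 4·5=20, T→Upton 4·8=32, U→Upton 3·20=60. Service 409; fixed 218; total 627.
{Largo}: service 556 + fixed 88 = 644
{Upton, Largo, Vance, Sutton}: P→Largo 2·19=38, Q→Sutton 2·5=10, R→Upton 7·4=28, S→Upton 4·5=20, T→Upton 4·8=32, U→Upton 3·20=60. Service 188; fixed 899; total 1087.
(All 15 nonempty subsets were checked; Upton and Largo is lowest.)

Open Upton and Largo; minimum total cost 534.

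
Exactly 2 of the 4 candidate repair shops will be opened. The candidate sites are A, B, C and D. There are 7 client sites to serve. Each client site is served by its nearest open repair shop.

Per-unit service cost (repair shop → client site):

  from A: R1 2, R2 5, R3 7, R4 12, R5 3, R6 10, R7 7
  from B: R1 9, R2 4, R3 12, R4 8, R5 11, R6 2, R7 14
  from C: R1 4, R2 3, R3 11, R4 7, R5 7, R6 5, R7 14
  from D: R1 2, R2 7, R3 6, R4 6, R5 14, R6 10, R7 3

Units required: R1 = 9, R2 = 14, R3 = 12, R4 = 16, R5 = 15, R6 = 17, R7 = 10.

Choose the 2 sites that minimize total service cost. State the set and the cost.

With exactly 2 open, each client site uses its cheapest among the chosen.
{A, B}: R1→A 2·9=18, R2→B 4·14=56, R3→A 7·12=84, R4→B 8·16=128, R5→A 3·15=45, R6→B 2·17=34, R7→A 7·10=70. Service cost 435.
{C, D}: service cost 448
{A, C}: service cost 456
Among all 6 size-2 choices, {A, B} is lowest.

Choose A and B; total service cost 435.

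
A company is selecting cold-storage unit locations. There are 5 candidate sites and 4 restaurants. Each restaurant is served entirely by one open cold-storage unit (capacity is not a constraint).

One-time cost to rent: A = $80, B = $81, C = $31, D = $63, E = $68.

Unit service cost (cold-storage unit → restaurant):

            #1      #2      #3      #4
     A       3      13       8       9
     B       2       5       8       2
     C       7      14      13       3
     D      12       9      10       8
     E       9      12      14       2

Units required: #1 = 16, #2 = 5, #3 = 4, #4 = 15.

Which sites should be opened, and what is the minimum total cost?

Open B only; minimum total cost 200.

For any fixed open set, each restaurant goes to its cheapest open site; total = fixed + service.
{B}: #1→B 2·16=32, #2→B 5·5=25, #3→B 8·4=32, #4→B 2·15=30. Service 119; fixed 81; total 200.
{B, C}: #1→B 2·16=32, #2→B 5·5=25, #3→B 8·4=32, #4→B 2·15=30. Service 119; fixed 112; total 231.
{B, D}: service 119 + fixed 144 = 263
{A, B, C, D, E}: service 119 + fixed 323 = 442
No other subset beats 200.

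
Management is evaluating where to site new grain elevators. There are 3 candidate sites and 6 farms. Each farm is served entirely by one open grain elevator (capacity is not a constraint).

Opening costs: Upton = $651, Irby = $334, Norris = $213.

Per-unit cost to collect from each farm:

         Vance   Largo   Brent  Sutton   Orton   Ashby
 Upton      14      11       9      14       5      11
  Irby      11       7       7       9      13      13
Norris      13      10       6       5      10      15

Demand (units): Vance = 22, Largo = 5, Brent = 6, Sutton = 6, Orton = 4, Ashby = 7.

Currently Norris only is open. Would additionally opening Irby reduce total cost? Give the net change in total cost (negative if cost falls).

No — net change +261 (cost rises by 261).

Current service cost with {Norris}: 547.
Adding Irby: each farm re-picks its cheapest; new service cost 474, saving 73.
Extra fixed cost: 334. Net change = 334 − 73 = 261.
(Totals: 760 → 1021.)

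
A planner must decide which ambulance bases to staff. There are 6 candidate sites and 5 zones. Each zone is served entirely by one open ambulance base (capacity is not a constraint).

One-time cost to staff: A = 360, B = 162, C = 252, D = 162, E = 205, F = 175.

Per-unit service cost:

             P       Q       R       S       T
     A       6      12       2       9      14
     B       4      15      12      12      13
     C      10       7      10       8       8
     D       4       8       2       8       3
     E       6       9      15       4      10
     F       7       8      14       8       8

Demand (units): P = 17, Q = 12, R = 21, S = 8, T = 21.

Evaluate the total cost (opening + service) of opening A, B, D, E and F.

Total cost: 1365

Each zone is assigned to its cheapest site among the open ones.
{A, B, D, E, F}: P→B 4·17=68, Q→D 8·12=96, R→A 2·21=42, S→E 4·8=32, T→D 3·21=63. Service 301; fixed 1064; total 1365.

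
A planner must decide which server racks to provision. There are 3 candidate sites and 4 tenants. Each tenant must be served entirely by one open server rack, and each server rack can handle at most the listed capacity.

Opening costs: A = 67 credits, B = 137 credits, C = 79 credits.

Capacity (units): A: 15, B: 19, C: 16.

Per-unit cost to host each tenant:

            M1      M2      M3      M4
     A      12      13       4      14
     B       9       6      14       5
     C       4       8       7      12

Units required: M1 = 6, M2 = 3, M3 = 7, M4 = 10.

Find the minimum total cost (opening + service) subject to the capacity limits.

Minimum total cost: 354

Open {A, B}: M1→B 9·6=54, M2→B 6·3=18, M3→A 4·7=28, M4→B 5·10=50.
Loads: A carries 7/15, B carries 19/19. Service 150; fixed 204; total 354.
Next best feasible plan costs 357.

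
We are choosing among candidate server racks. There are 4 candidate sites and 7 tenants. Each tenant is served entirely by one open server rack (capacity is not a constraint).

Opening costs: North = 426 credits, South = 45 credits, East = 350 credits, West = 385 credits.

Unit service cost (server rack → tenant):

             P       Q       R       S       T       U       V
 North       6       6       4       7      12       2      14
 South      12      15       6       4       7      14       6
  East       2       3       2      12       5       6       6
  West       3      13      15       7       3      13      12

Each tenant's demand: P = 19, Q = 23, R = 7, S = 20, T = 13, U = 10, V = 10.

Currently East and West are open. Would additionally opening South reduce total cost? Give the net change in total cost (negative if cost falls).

Current service cost with {East, West}: 420.
Adding South: each tenant re-picks its cheapest; new service cost 360, saving 60.
Extra fixed cost: 45. Net change = 45 − 60 = -15.
(Totals: 1155 → 1140.)

Yes — net change −15 (cost falls by 15).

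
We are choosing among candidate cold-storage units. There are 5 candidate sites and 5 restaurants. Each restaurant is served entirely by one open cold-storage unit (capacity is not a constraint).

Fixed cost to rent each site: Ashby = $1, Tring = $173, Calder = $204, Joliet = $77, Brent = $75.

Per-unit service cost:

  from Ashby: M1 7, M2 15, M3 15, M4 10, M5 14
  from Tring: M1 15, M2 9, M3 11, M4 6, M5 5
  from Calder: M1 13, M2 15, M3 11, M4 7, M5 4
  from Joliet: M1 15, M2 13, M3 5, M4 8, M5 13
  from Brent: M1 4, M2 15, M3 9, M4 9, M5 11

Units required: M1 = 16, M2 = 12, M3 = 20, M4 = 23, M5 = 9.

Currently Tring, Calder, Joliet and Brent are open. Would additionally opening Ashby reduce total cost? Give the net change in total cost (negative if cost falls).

Current service cost with {Tring, Calder, Joliet, Brent}: 446.
Adding Ashby: each restaurant re-picks its cheapest; new service cost 446, saving 0.
Extra fixed cost: 1. Net change = 1 − 0 = 1.
(Totals: 975 → 976.)

No — net change +1 (cost rises by 1).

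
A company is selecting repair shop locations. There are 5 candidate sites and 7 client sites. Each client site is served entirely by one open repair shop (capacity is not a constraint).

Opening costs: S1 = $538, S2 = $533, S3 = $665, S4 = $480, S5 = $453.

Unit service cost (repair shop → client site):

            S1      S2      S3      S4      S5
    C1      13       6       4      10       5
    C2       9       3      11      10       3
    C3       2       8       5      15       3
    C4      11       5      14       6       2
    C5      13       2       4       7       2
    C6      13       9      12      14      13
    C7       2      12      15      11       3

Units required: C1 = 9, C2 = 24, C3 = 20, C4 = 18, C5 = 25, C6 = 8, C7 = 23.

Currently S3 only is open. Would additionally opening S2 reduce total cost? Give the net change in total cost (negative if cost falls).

Current service cost with {S3}: 1193.
Adding S2: each client site re-picks its cheapest; new service cost 696, saving 497.
Extra fixed cost: 533. Net change = 533 − 497 = 36.
(Totals: 1858 → 1894.)

No — net change +36 (cost rises by 36).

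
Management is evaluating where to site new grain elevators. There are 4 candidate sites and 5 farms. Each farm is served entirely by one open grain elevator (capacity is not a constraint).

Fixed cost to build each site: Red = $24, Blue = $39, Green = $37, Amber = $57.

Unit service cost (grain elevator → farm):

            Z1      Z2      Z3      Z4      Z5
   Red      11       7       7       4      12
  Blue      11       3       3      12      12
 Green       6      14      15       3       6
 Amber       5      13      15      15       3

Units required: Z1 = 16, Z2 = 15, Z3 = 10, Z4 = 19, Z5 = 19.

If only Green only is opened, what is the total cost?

Each farm is assigned to its cheapest site among the open ones.
{Green}: Z1→Green 6·16=96, Z2→Green 14·15=210, Z3→Green 15·10=150, Z4→Green 3·19=57, Z5→Green 6·19=114. Service 627; fixed 37; total 664.

Total cost: 664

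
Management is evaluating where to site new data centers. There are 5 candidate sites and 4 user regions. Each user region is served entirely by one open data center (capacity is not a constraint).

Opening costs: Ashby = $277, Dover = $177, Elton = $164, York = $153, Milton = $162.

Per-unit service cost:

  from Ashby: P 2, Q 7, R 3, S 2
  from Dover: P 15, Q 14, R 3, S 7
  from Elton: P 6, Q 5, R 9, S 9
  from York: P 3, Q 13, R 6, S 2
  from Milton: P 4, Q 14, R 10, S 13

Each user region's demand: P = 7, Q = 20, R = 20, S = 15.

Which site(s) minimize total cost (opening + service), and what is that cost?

For any fixed open set, each user region goes to its cheapest open site; total = fixed + service.
{Ashby}: P→Ashby 2·7=14, Q→Ashby 7·20=140, R→Ashby 3·20=60, S→Ashby 2·15=30. Service 244; fixed 277; total 521.
{York}: P→York 3·7=21, Q→York 13·20=260, R→York 6·20=120, S→York 2·15=30. Service 431; fixed 153; total 584.
{Elton, York}: service 271 + fixed 317 = 588
{Ashby, Dover, Elton, York, Milton}: service 204 + fixed 933 = 1137
No other subset beats 521.

Open Ashby only; minimum total cost 521.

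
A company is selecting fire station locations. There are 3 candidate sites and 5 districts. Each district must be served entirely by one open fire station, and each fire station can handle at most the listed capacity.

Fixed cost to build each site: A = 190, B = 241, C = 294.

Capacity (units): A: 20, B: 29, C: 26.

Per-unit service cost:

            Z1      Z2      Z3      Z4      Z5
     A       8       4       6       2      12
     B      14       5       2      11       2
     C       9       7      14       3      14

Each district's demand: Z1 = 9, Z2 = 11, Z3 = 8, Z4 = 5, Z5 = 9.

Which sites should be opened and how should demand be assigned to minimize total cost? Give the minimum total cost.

Minimum total cost: 602

Open {A, B}: Z1→A 8·9=72, Z2→B 5·11=55, Z3→B 2·8=16, Z4→A 2·5=10, Z5→B 2·9=18.
Loads: A carries 14/20, B carries 28/29. Service 171; fixed 431; total 602.
Next best feasible plan costs 636.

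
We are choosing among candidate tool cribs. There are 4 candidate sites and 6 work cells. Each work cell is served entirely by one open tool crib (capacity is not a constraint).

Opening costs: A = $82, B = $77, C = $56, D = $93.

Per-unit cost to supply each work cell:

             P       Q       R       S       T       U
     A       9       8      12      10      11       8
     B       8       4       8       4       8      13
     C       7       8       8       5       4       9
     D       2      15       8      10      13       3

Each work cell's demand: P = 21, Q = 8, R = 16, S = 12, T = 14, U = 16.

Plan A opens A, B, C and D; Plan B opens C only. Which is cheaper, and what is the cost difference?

Plan A: {A, B, C, D}: P→D 2·21=42, Q→B 4·8=32, R→B 8·16=128, S→B 4·12=48, T→C 4·14=56, U→D 3·16=48. Service 354; fixed 308; total 662.
Plan B: {C}: P→C 7·21=147, Q→C 8·8=64, R→C 8·16=128, S→C 5·12=60, T→C 4·14=56, U→C 9·16=144. Service 599; fixed 56; total 655.
Difference: |662 − 655| = 7.

Plan B is cheaper by 7.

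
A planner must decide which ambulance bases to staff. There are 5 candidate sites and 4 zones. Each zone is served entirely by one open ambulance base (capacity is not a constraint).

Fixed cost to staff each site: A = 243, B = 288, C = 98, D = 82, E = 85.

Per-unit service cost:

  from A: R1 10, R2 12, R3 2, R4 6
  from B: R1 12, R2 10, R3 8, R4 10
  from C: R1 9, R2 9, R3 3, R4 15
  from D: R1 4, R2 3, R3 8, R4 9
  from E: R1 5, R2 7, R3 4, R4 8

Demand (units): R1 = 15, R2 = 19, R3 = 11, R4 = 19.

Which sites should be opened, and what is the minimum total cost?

Open D only; minimum total cost 458.

For any fixed open set, each zone goes to its cheapest open site; total = fixed + service.
{D}: R1→D 4·15=60, R2→D 3·19=57, R3→D 8·11=88, R4→D 9·19=171. Service 376; fixed 82; total 458.
{D, E}: service 313 + fixed 167 = 480
{E}: R1→E 5·15=75, R2→E 7·19=133, R3→E 4·11=44, R4→E 8·19=152. Service 404; fixed 85; total 489.
{A, B, C, D, E}: R1→D 4·15=60, R2→D 3·19=57, R3→A 2·11=22, R4→A 6·19=114. Service 253; fixed 796; total 1049.
No other subset beats 458.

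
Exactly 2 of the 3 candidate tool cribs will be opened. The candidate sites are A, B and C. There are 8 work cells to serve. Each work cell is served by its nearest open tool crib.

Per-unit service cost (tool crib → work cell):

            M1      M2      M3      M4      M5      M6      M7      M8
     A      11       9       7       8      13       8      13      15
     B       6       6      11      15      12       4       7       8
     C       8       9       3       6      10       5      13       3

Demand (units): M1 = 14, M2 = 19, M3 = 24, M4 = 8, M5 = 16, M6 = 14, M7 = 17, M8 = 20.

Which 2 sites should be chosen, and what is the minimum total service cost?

Choose B and C; total service cost 713.

With exactly 2 open, each work cell uses its cheapest among the chosen.
{B, C}: M1→B 6·14=84, M2→B 6·19=114, M3→C 3·24=72, M4→C 6·8=48, M5→C 10·16=160, M6→B 4·14=56, M7→B 7·17=119, M8→C 3·20=60. Service cost 713.
{A, C}: service cost 914
{A, B}: service cost 957
Among all 3 size-2 choices, {B, C} is lowest.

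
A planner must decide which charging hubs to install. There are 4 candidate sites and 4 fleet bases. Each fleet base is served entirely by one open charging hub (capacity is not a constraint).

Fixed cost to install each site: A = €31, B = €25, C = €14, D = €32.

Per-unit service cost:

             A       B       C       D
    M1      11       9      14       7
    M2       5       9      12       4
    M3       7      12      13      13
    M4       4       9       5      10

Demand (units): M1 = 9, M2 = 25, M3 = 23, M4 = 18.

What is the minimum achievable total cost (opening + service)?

Minimum total cost: 459

For any fixed open set, each fleet base goes to its cheapest open site; total = fixed + service.
{A, D}: M1→D 7·9=63, M2→D 4·25=100, M3→A 7·23=161, M4→A 4·18=72. Service 396; fixed 63; total 459.
{A, C, D}: M1→D 7·9=63, M2→D 4·25=100, M3→A 7·23=161, M4→A 4·18=72. Service 396; fixed 77; total 473.
{A, B, D}: service 396 + fixed 88 = 484
{A, B, C, D}: service 396 + fixed 102 = 498
No other subset beats 459.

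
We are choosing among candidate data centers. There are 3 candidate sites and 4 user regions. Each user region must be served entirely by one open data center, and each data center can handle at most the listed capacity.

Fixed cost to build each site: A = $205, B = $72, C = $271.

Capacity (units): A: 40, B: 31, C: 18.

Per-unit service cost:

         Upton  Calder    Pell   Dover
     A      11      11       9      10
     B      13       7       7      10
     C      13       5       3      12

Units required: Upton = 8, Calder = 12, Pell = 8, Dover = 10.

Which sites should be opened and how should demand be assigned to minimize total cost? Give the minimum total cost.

Open {A}: Upton→A 11·8=88, Calder→A 11·12=132, Pell→A 9·8=72, Dover→A 10·10=100.
Loads: A carries 38/40. Service 392; fixed 205; total 597.
Next best feasible plan costs 605.

Minimum total cost: 597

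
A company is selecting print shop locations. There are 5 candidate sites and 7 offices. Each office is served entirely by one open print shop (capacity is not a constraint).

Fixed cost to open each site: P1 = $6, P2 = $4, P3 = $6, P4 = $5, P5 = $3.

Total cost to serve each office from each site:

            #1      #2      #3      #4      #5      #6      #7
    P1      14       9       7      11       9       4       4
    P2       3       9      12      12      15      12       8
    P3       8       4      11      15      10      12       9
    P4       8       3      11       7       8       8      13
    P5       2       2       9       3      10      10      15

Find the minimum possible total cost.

For any fixed open set, each office goes to its cheapest open site; total = fixed + service.
{P1, P5}: #1→P5 2, #2→P5 2, #3→P1 7, #4→P5 3, #5→P1 9, #6→P1 4, #7→P1 4. Service 31; fixed 9; total 40.
{P1, P2, P5}: #1→P5 2, #2→P5 2, #3→P1 7, #4→P5 3, #5→P1 9, #6→P1 4, #7→P1 4. Service 31; fixed 13; total 44.
{P1, P4, P5}: #1→P5 2, #2→P5 2, #3→P1 7, #4→P5 3, #5→P4 8, #6→P1 4, #7→P1 4. Service 30; fixed 14; total 44.
{P1, P2, P3, P4, P5}: service 30 + fixed 24 = 54
No other subset beats 40.

Minimum total cost: 40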